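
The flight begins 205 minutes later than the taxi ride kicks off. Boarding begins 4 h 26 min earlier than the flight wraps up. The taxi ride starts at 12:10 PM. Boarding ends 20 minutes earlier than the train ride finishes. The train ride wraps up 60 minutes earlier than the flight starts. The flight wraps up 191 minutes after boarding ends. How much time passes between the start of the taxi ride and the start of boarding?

The flight starts at 12:10 PM + 205 min = 3:35 PM.
The train ride ends at 3:35 PM − 60 min = 2:35 PM.
Boarding ends at 2:35 PM − 20 min = 2:15 PM.
The flight ends at 2:15 PM + 191 min = 5:26 PM.
Boarding starts at 5:26 PM − 266 min = 1:00 PM.
From 12:10 PM to 1:00 PM is 50 minutes.

50 minutes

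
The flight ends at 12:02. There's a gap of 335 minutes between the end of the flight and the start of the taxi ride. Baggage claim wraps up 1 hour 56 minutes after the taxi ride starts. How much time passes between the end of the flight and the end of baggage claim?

The taxi ride starts at 12:02 + 335 min = 17:37.
Baggage claim ends at 17:37 + 116 min = 19:33.
From 12:02 to 19:33 is 7 hours 31 minutes.

7 hours 31 minutes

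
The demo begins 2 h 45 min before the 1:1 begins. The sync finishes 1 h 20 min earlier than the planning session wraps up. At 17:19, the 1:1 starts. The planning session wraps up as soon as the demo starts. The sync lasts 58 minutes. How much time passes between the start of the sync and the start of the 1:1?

The demo starts at 17:19 − 165 min = 14:34.
So the planning session ends at 14:34.
The sync ends at 14:34 − 80 min = 13:14.
The sync starts at 13:14 − 58 min = 12:16.
From 12:16 to 17:19 is 303 minutes.

303 minutes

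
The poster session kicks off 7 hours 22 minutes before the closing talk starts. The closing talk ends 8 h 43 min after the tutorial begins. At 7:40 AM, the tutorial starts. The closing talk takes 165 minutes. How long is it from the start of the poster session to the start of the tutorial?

The closing talk ends at 7:40 AM + 523 min = 4:23 PM.
The closing talk starts at 4:23 PM − 165 min = 1:38 PM.
The poster session starts at 1:38 PM − 442 min = 6:16 AM.
From 6:16 AM to 7:40 AM is 1 hour 24 minutes.

1 hour 24 minutes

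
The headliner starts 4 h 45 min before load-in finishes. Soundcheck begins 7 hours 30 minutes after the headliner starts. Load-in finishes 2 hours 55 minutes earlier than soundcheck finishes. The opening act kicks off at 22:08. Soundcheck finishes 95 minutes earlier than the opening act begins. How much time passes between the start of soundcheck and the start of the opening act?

1 hour 45 minutes

Soundcheck ends at 22:08 − 95 min = 20:33.
Load-in ends at 20:33 − 175 min = 17:38.
The headliner starts at 17:38 − 285 min = 12:53.
Soundcheck starts at 12:53 + 450 min = 20:23.
From 20:23 to 22:08 is 1 hour 45 minutes.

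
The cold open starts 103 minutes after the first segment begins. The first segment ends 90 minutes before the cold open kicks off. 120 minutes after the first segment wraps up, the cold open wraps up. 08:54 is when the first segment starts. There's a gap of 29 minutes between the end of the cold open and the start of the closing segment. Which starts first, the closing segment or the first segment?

the first segment

The cold open starts at 08:54 + 103 min = 10:37.
The first segment ends at 10:37 − 90 min = 09:07.
The cold open ends at 09:07 + 120 min = 11:07.
The closing segment starts at 11:07 + 29 min = 11:36.
The closing segment starts at 11:36 and the first segment starts at 08:54, so the first segment is first.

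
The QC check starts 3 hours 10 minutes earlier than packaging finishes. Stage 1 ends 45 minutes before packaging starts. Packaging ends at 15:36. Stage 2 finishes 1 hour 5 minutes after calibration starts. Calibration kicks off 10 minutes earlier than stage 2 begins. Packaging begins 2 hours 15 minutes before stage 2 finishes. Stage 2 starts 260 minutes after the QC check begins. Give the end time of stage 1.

The QC check starts at 15:36 − 190 min = 12:26.
Stage 2 starts at 12:26 + 260 min = 16:46.
Calibration starts at 16:46 − 10 min = 16:36.
Stage 2 ends at 16:36 + 65 min = 17:41.
Packaging starts at 17:41 − 135 min = 15:26.
Stage 1 ends at 15:26 − 45 min = 14:41.

14:41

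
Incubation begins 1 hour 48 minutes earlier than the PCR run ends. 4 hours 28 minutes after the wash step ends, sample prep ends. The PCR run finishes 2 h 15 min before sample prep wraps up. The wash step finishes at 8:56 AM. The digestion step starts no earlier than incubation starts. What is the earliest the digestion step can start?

9:21 AM

Sample prep ends at 8:56 AM + 268 min = 1:24 PM.
The PCR run ends at 1:24 PM − 135 min = 11:09 AM.
Incubation starts at 11:09 AM − 108 min = 9:21 AM.
The digestion step is bounded by incubation, so the earliest it can start is 9:21 AM.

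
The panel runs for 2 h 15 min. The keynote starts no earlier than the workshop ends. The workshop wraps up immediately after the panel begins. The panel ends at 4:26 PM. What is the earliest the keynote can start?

The panel starts at 4:26 PM − 135 min = 2:11 PM.
So the workshop ends at 2:11 PM.
The keynote is bounded by the workshop, so the earliest it can start is 2:11 PM.

2:11 PM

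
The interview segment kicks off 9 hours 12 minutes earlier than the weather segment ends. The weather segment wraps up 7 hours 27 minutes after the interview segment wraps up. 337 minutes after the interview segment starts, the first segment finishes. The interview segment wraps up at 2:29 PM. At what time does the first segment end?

The weather segment ends at 2:29 PM + 447 min = 9:56 PM.
The interview segment starts at 9:56 PM − 552 min = 12:44 PM.
The first segment ends at 12:44 PM + 337 min = 6:21 PM.

6:21 PM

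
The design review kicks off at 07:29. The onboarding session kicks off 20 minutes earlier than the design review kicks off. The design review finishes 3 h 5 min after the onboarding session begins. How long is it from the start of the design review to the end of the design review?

2 h 45 min

The onboarding session starts at 07:29 − 20 min = 07:09.
The design review ends at 07:09 + 185 min = 10:14.
From 07:29 to 10:14 is 2 h 45 min.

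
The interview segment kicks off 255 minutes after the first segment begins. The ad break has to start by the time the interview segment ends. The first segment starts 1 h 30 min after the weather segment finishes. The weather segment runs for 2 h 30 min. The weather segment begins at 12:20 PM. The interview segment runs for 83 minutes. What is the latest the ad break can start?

The weather segment ends at 12:20 PM + 150 min = 2:50 PM.
The first segment starts at 2:50 PM + 90 min = 4:20 PM.
The interview segment starts at 4:20 PM + 255 min = 8:35 PM.
The interview segment ends at 8:35 PM + 83 min = 9:58 PM.
The ad break is bounded by the interview segment, so the latest it can start is 9:58 PM.

9:58 PM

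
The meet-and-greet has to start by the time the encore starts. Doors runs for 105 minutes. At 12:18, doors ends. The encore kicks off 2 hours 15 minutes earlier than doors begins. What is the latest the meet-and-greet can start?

Doors starts at 12:18 − 105 min = 10:33.
The encore starts at 10:33 − 135 min = 08:18.
The meet-and-greet is bounded by the encore, so the latest it can start is 08:18.

08:18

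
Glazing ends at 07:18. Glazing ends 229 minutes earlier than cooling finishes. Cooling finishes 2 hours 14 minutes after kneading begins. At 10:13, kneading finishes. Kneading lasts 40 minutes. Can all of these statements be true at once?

No

Kneading starts at 10:13 − 40 min = 09:33.
Cooling ends at 09:33 + 134 min = 11:47.
Glazing ends at 11:47 − 229 min = 07:58.
But glazing is also said to end at 07:18 — a 40-minute conflict.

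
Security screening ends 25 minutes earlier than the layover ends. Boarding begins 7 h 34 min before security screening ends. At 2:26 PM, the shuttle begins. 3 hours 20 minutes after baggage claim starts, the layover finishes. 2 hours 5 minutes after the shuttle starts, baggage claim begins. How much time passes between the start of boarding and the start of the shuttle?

2 h 34 min

Baggage claim starts at 2:26 PM + 125 min = 4:31 PM.
The layover ends at 4:31 PM + 200 min = 7:51 PM.
Security screening ends at 7:51 PM − 25 min = 7:26 PM.
Boarding starts at 7:26 PM − 454 min = 11:52 AM.
From 11:52 AM to 2:26 PM is 2 h 34 min.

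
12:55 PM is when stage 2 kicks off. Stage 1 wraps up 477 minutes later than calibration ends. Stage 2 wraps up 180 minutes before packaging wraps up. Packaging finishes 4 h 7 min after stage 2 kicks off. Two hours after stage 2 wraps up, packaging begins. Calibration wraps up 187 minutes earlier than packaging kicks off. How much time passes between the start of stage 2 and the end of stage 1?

Packaging ends at 12:55 PM + 247 min = 5:02 PM.
Stage 2 ends at 5:02 PM − 180 min = 2:02 PM.
Packaging starts at 2:02 PM + 120 min = 4:02 PM.
Calibration ends at 4:02 PM − 187 min = 12:55 PM.
Stage 1 ends at 12:55 PM + 477 min = 8:52 PM.
From 12:55 PM to 8:52 PM is 7 h 57 min.

7 h 57 min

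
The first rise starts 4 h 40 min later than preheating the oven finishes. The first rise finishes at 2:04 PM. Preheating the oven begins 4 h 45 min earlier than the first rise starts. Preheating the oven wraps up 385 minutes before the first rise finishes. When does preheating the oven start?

Preheating the oven ends at 2:04 PM − 385 min = 7:39 AM.
The first rise starts at 7:39 AM + 280 min = 12:19 PM.
Preheating the oven starts at 12:19 PM − 285 min = 7:34 AM.

7:34 AM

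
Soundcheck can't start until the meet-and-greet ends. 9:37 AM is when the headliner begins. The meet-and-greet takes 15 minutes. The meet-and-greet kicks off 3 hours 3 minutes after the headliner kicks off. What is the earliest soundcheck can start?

The meet-and-greet starts at 9:37 AM + 183 min = 12:40 PM.
The meet-and-greet ends at 12:40 PM + 15 min = 12:55 PM.
Soundcheck is bounded by the meet-and-greet, so the earliest it can start is 12:55 PM.

12:55 PM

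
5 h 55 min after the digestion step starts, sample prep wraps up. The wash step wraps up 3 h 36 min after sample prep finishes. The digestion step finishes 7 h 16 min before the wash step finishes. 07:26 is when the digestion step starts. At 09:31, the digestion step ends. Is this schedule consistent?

Sample prep ends at 07:26 + 355 min = 13:21.
The wash step ends at 13:21 + 216 min = 16:57.
The digestion step ends at 16:57 − 436 min = 09:41.
But the digestion step is also said to end at 09:31 — a 10-minute conflict.

No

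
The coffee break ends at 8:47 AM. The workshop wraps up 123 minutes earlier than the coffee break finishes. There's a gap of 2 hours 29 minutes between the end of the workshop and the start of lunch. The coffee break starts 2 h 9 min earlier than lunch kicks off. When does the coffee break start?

The workshop ends at 8:47 AM − 123 min = 6:44 AM.
Lunch starts at 6:44 AM + 149 min = 9:13 AM.
The coffee break starts at 9:13 AM − 129 min = 7:04 AM.

7:04 AM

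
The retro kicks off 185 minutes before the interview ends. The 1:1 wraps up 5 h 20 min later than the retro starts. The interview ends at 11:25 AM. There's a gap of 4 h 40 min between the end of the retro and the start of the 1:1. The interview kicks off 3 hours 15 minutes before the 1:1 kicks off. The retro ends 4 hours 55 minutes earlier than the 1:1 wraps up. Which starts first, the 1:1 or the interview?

the interview

The retro starts at 11:25 AM − 185 min = 8:20 AM.
The 1:1 ends at 8:20 AM + 320 min = 1:40 PM.
The retro ends at 1:40 PM − 295 min = 8:45 AM.
The 1:1 starts at 8:45 AM + 280 min = 1:25 PM.
The interview starts at 1:25 PM − 195 min = 10:10 AM.
The 1:1 starts at 1:25 PM and the interview starts at 10:10 AM, so the interview is first.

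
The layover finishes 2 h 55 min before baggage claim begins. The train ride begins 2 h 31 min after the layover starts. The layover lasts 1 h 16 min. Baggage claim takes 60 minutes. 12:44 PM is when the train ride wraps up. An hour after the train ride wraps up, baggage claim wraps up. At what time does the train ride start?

11:04 AM

Baggage claim ends at 12:44 PM + 60 min = 1:44 PM.
Baggage claim starts at 1:44 PM − 60 min = 12:44 PM.
The layover ends at 12:44 PM − 175 min = 9:49 AM.
The layover starts at 9:49 AM − 76 min = 8:33 AM.
The train ride starts at 8:33 AM + 151 min = 11:04 AM.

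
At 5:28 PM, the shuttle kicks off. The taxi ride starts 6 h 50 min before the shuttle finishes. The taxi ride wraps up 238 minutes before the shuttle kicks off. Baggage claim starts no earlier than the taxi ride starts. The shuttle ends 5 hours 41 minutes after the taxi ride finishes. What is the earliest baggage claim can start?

12:21 PM

The taxi ride ends at 5:28 PM − 238 min = 1:30 PM.
The shuttle ends at 1:30 PM + 341 min = 7:11 PM.
The taxi ride starts at 7:11 PM − 410 min = 12:21 PM.
Baggage claim is bounded by the taxi ride, so the earliest it can start is 12:21 PM.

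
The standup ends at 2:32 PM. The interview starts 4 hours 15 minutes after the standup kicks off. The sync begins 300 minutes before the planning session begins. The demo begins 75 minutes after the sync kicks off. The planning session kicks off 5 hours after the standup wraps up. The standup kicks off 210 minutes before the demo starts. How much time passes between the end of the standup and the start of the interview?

The planning session starts at 2:32 PM + 300 min = 7:32 PM.
The sync starts at 7:32 PM − 300 min = 2:32 PM.
The demo starts at 2:32 PM + 75 min = 3:47 PM.
The standup starts at 3:47 PM − 210 min = 12:17 PM.
The interview starts at 12:17 PM + 255 min = 4:32 PM.
From 2:32 PM to 4:32 PM is two hours.

two hours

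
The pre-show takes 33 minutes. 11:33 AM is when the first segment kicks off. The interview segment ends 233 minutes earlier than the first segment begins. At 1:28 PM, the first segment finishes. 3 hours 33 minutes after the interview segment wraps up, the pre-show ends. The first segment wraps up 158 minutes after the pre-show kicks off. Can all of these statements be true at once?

The interview segment ends at 11:33 AM − 233 min = 7:40 AM.
The pre-show ends at 7:40 AM + 213 min = 11:13 AM.
The pre-show starts at 11:13 AM − 33 min = 10:40 AM.
The first segment ends at 10:40 AM + 158 min = 1:18 PM.
But the first segment is also said to end at 1:28 PM — a 10-minute conflict.

No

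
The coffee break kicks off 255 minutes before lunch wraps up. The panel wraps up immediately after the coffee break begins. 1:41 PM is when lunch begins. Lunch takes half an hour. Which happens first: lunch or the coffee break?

the coffee break

Lunch ends at 1:41 PM + 30 min = 2:11 PM.
The coffee break starts at 2:11 PM − 255 min = 9:56 AM.
Lunch starts at 1:41 PM and the coffee break starts at 9:56 AM, so the coffee break is first.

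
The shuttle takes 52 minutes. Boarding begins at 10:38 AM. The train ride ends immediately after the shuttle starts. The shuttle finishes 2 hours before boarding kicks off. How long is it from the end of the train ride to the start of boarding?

2 hours 52 minutes

The shuttle ends at 10:38 AM − 120 min = 8:38 AM.
The shuttle starts at 8:38 AM − 52 min = 7:46 AM.
So the train ride ends at 7:46 AM.
From 7:46 AM to 10:38 AM is 2 hours 52 minutes.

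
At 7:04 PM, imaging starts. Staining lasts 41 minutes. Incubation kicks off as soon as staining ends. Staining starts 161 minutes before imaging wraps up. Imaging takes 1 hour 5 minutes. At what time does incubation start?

Imaging ends at 7:04 PM + 65 min = 8:09 PM.
Staining starts at 8:09 PM − 161 min = 5:28 PM.
Staining ends at 5:28 PM + 41 min = 6:09 PM.
So incubation starts at 6:09 PM.

6:09 PM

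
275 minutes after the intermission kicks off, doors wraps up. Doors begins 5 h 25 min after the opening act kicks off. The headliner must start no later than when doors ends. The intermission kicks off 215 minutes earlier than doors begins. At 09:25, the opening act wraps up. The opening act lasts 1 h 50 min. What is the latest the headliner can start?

The opening act starts at 09:25 − 110 min = 07:35.
Doors starts at 07:35 + 325 min = 13:00.
The intermission starts at 13:00 − 215 min = 09:25.
Doors ends at 09:25 + 275 min = 14:00.
The headliner is bounded by doors, so the latest it can start is 14:00.

14:00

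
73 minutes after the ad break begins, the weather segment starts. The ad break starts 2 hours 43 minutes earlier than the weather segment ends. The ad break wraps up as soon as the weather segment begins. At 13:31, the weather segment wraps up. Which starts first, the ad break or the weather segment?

the ad break

The ad break starts at 13:31 − 163 min = 10:48.
The weather segment starts at 10:48 + 73 min = 12:01.
The ad break starts at 10:48 and the weather segment starts at 12:01, so the ad break is first.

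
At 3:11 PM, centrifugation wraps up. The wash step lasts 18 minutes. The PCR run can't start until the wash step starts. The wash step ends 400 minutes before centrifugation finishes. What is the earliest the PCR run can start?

The wash step ends at 3:11 PM − 400 min = 8:31 AM.
The wash step starts at 8:31 AM − 18 min = 8:13 AM.
The PCR run is bounded by the wash step, so the earliest it can start is 8:13 AM.

8:13 AM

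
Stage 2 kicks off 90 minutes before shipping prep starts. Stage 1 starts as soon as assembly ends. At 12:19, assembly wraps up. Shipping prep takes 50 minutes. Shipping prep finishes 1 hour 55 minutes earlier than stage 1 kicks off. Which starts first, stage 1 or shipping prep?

Stage 1 starts at 12:19.
Shipping prep ends at 12:19 − 115 min = 10:24.
Shipping prep starts at 10:24 − 50 min = 09:34.
Stage 1 starts at 12:19 and shipping prep starts at 09:34, so shipping prep is first.

shipping prep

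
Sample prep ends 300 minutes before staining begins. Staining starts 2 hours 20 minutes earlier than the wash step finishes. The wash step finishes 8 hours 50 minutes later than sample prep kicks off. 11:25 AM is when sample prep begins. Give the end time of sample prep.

The wash step ends at 11:25 AM + 530 min = 8:15 PM.
Staining starts at 8:15 PM − 140 min = 5:55 PM.
Sample prep ends at 5:55 PM − 300 min = 12:55 PM.

12:55 PM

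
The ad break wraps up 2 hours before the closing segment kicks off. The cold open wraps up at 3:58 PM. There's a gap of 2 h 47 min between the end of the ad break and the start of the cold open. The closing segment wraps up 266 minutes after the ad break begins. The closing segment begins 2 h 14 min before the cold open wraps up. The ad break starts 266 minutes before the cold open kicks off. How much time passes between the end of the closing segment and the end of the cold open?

1 hour 27 minutes

The closing segment starts at 3:58 PM − 134 min = 1:44 PM.
The ad break ends at 1:44 PM − 120 min = 11:44 AM.
The cold open starts at 11:44 AM + 167 min = 2:31 PM.
The ad break starts at 2:31 PM − 266 min = 10:05 AM.
The closing segment ends at 10:05 AM + 266 min = 2:31 PM.
From 2:31 PM to 3:58 PM is 1 hour 27 minutes.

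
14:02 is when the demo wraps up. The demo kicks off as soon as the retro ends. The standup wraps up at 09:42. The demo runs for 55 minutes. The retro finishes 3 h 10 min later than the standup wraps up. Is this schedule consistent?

No

The retro ends at 09:42 + 190 min = 12:52.
So the demo starts at 12:52.
The demo ends at 12:52 + 55 min = 13:47.
But the demo is also said to end at 14:02 — a 15-minute conflict.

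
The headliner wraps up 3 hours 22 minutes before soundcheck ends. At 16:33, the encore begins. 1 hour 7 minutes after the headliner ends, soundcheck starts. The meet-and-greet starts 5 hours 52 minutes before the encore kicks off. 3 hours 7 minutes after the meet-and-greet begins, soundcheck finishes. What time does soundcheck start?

The meet-and-greet starts at 16:33 − 352 min = 10:41.
Soundcheck ends at 10:41 + 187 min = 13:48.
The headliner ends at 13:48 − 202 min = 10:26.
Soundcheck starts at 10:26 + 67 min = 11:33.

11:33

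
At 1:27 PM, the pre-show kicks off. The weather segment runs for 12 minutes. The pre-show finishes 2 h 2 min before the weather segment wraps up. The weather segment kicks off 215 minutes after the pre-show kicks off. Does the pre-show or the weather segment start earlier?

The weather segment starts at 1:27 PM + 215 min = 5:02 PM.
The pre-show starts at 1:27 PM and the weather segment starts at 5:02 PM, so the pre-show is first.

the pre-show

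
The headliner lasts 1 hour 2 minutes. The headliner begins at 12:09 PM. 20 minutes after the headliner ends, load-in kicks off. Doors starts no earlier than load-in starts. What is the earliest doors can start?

The headliner ends at 12:09 PM + 62 min = 1:11 PM.
Load-in starts at 1:11 PM + 20 min = 1:31 PM.
Doors is bounded by load-in, so the earliest it can start is 1:31 PM.

1:31 PM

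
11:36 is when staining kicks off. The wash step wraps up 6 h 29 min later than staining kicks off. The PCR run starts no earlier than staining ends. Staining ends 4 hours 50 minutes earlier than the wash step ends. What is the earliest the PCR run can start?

The wash step ends at 11:36 + 389 min = 18:05.
Staining ends at 18:05 − 290 min = 13:15.
The PCR run is bounded by staining, so the earliest it can start is 13:15.

13:15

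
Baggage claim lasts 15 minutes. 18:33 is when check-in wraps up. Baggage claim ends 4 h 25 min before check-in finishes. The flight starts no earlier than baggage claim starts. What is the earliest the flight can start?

Baggage claim ends at 18:33 − 265 min = 14:08.
Baggage claim starts at 14:08 − 15 min = 13:53.
The flight is bounded by baggage claim, so the earliest it can start is 13:53.

13:53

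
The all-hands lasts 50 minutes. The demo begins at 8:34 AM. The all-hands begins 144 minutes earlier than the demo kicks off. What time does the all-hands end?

The all-hands starts at 8:34 AM − 144 min = 6:10 AM.
The all-hands ends at 6:10 AM + 50 min = 7:00 AM.

7:00 AM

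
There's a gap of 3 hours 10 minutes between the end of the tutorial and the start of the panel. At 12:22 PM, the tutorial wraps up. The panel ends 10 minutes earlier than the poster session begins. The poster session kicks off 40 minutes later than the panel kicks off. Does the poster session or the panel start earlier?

The panel starts at 12:22 PM + 190 min = 3:32 PM.
The poster session starts at 3:32 PM + 40 min = 4:12 PM.
The poster session starts at 4:12 PM and the panel starts at 3:32 PM, so the panel is first.

the panel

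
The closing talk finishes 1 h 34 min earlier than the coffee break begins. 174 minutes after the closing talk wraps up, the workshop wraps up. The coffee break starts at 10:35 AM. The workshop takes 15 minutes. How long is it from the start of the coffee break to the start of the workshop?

1 hour 5 minutes

The closing talk ends at 10:35 AM − 94 min = 9:01 AM.
The workshop ends at 9:01 AM + 174 min = 11:55 AM.
The workshop starts at 11:55 AM − 15 min = 11:40 AM.
From 10:35 AM to 11:40 AM is 1 hour 5 minutes.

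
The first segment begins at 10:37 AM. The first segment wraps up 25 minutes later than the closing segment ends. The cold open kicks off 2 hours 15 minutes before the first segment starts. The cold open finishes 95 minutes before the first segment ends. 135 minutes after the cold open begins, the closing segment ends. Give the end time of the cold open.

9:27 AM

The cold open starts at 10:37 AM − 135 min = 8:22 AM.
The closing segment ends at 8:22 AM + 135 min = 10:37 AM.
The first segment ends at 10:37 AM + 25 min = 11:02 AM.
The cold open ends at 11:02 AM − 95 min = 9:27 AM.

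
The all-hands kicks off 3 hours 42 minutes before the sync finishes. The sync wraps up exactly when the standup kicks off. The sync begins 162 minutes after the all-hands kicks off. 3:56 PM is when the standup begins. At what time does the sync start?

2:56 PM

The sync ends at 3:56 PM.
The all-hands starts at 3:56 PM − 222 min = 12:14 PM.
The sync starts at 12:14 PM + 162 min = 2:56 PM.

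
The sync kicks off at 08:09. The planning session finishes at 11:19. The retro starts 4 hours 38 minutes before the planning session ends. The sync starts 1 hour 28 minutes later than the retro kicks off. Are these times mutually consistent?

The retro starts at 11:19 − 278 min = 06:41.
The sync starts at 06:41 + 88 min = 08:09.
That matches the stated 08:09, so the schedule is consistent.

Yes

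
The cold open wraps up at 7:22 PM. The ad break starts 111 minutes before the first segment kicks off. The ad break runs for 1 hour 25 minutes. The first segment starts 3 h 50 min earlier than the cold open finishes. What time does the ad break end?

The first segment starts at 7:22 PM − 230 min = 3:32 PM.
The ad break starts at 3:32 PM − 111 min = 1:41 PM.
The ad break ends at 1:41 PM + 85 min = 3:06 PM.

3:06 PM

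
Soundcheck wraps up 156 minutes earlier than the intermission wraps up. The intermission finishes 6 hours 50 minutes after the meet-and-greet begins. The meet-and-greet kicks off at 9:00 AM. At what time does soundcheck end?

1:14 PM

The intermission ends at 9:00 AM + 410 min = 3:50 PM.
Soundcheck ends at 3:50 PM − 156 min = 1:14 PM.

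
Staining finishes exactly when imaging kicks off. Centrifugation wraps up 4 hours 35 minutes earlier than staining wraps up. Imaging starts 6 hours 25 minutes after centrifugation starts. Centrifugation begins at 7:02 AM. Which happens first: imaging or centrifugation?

centrifugation

Imaging starts at 7:02 AM + 385 min = 1:27 PM.
Imaging starts at 1:27 PM and centrifugation starts at 7:02 AM, so centrifugation is first.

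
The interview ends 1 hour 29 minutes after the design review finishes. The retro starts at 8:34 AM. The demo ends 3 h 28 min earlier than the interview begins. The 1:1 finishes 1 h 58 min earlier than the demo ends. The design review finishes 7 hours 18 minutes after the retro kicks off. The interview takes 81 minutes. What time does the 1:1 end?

The design review ends at 8:34 AM + 438 min = 3:52 PM.
The interview ends at 3:52 PM + 89 min = 5:21 PM.
The interview starts at 5:21 PM − 81 min = 4:00 PM.
The demo ends at 4:00 PM − 208 min = 12:32 PM.
The 1:1 ends at 12:32 PM − 118 min = 10:34 AM.

10:34 AM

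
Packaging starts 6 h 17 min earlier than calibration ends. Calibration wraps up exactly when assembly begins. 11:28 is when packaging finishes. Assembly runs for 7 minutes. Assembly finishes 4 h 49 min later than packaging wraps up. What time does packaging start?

09:53

Assembly ends at 11:28 + 289 min = 16:17.
Assembly starts at 16:17 − 7 min = 16:10.
So calibration ends at 16:10.
Packaging starts at 16:10 − 377 min = 09:53.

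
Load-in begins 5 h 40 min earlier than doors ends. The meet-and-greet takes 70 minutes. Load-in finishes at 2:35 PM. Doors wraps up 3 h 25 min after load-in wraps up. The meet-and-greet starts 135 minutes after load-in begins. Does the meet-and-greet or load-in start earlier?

Doors ends at 2:35 PM + 205 min = 6:00 PM.
Load-in starts at 6:00 PM − 340 min = 12:20 PM.
The meet-and-greet starts at 12:20 PM + 135 min = 2:35 PM.
The meet-and-greet starts at 2:35 PM and load-in starts at 12:20 PM, so load-in is first.

load-in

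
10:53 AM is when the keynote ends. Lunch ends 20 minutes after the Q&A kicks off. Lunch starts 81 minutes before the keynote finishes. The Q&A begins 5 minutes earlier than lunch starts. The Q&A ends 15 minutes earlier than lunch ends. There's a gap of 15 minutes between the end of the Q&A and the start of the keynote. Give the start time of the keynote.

Lunch starts at 10:53 AM − 81 min = 9:32 AM.
The Q&A starts at 9:32 AM − 5 min = 9:27 AM.
Lunch ends at 9:27 AM + 20 min = 9:47 AM.
The Q&A ends at 9:47 AM − 15 min = 9:32 AM.
The keynote starts at 9:32 AM + 15 min = 9:47 AM.

9:47 AM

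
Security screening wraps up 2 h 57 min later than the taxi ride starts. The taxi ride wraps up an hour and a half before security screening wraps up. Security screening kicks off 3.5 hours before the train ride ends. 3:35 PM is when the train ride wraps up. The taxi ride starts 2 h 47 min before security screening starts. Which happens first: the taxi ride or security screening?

Security screening starts at 3:35 PM − 210 min = 12:05 PM.
The taxi ride starts at 12:05 PM − 167 min = 9:18 AM.
The taxi ride starts at 9:18 AM and security screening starts at 12:05 PM, so the taxi ride is first.

the taxi ride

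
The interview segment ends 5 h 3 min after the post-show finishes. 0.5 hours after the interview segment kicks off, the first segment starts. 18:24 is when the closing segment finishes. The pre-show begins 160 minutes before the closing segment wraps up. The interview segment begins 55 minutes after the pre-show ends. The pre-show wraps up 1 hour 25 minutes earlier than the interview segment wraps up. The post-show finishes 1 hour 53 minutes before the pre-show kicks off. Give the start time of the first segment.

18:54

The pre-show starts at 18:24 − 160 min = 15:44.
The post-show ends at 15:44 − 113 min = 13:51.
The interview segment ends at 13:51 + 303 min = 18:54.
The pre-show ends at 18:54 − 85 min = 17:29.
The interview segment starts at 17:29 + 55 min = 18:24.
The first segment starts at 18:24 + 30 min = 18:54.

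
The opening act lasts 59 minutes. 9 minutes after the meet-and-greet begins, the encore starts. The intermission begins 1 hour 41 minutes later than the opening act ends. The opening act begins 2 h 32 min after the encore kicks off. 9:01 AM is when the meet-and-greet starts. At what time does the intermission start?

2:22 PM

The encore starts at 9:01 AM + 9 min = 9:10 AM.
The opening act starts at 9:10 AM + 152 min = 11:42 AM.
The opening act ends at 11:42 AM + 59 min = 12:41 PM.
The intermission starts at 12:41 PM + 101 min = 2:22 PM.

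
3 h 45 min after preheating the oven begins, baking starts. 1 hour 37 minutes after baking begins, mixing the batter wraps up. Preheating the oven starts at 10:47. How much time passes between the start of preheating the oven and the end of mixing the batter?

Baking starts at 10:47 + 225 min = 14:32.
Mixing the batter ends at 14:32 + 97 min = 16:09.
From 10:47 to 16:09 is 5 hours 22 minutes.

5 hours 22 minutes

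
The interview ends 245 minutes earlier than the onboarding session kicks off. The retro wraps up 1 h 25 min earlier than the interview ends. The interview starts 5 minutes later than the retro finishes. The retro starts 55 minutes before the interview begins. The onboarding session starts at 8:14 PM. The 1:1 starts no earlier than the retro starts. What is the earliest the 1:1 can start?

The interview ends at 8:14 PM − 245 min = 4:09 PM.
The retro ends at 4:09 PM − 85 min = 2:44 PM.
The interview starts at 2:44 PM + 5 min = 2:49 PM.
The retro starts at 2:49 PM − 55 min = 1:54 PM.
The 1:1 is bounded by the retro, so the earliest it can start is 1:54 PM.

1:54 PM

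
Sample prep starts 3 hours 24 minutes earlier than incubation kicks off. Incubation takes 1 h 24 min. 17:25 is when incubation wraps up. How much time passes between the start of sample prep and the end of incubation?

4 hours 48 minutes

Incubation starts at 17:25 − 84 min = 16:01.
Sample prep starts at 16:01 − 204 min = 12:37.
From 12:37 to 17:25 is 4 hours 48 minutes.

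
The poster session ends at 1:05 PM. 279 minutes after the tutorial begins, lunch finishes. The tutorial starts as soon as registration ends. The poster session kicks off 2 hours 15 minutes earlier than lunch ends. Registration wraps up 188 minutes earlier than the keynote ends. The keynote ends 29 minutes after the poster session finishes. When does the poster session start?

12:50 PM

The keynote ends at 1:05 PM + 29 min = 1:34 PM.
Registration ends at 1:34 PM − 188 min = 10:26 AM.
So the tutorial starts at 10:26 AM.
Lunch ends at 10:26 AM + 279 min = 3:05 PM.
The poster session starts at 3:05 PM − 135 min = 12:50 PM.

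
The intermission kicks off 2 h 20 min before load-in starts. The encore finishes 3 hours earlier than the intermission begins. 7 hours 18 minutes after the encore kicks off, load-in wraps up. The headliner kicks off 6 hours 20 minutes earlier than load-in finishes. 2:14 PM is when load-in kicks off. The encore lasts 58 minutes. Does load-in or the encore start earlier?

The intermission starts at 2:14 PM − 140 min = 11:54 AM.
The encore ends at 11:54 AM − 180 min = 8:54 AM.
The encore starts at 8:54 AM − 58 min = 7:56 AM.
Load-in starts at 2:14 PM and the encore starts at 7:56 AM, so the encore is first.

the encore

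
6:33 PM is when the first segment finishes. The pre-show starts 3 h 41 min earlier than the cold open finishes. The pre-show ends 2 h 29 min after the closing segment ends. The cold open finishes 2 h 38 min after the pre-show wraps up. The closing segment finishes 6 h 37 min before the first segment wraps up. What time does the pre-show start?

The closing segment ends at 6:33 PM − 397 min = 11:56 AM.
The pre-show ends at 11:56 AM + 149 min = 2:25 PM.
The cold open ends at 2:25 PM + 158 min = 5:03 PM.
The pre-show starts at 5:03 PM − 221 min = 1:22 PM.

1:22 PM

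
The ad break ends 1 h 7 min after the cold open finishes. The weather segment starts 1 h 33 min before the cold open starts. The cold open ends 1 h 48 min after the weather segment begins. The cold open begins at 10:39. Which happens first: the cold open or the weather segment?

the weather segment

The weather segment starts at 10:39 − 93 min = 09:06.
The cold open starts at 10:39 and the weather segment starts at 09:06, so the weather segment is first.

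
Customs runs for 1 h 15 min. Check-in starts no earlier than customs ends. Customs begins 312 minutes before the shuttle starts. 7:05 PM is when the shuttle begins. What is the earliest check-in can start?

Customs starts at 7:05 PM − 312 min = 1:53 PM.
Customs ends at 1:53 PM + 75 min = 3:08 PM.
Check-in is bounded by customs, so the earliest it can start is 3:08 PM.

3:08 PM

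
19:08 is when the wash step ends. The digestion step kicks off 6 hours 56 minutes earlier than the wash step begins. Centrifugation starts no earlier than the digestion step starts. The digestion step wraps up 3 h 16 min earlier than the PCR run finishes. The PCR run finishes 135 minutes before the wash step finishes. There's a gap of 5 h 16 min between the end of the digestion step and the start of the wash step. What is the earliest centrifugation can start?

The PCR run ends at 19:08 − 135 min = 16:53.
The digestion step ends at 16:53 − 196 min = 13:37.
The wash step starts at 13:37 + 316 min = 18:53.
The digestion step starts at 18:53 − 416 min = 11:57.
Centrifugation is bounded by the digestion step, so the earliest it can start is 11:57.

11:57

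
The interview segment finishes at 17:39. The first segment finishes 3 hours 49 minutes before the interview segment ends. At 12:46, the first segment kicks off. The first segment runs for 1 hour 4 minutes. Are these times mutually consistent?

Yes

The first segment ends at 17:39 − 229 min = 13:50.
The first segment starts at 13:50 − 64 min = 12:46.
That matches the stated 12:46, so the schedule is consistent.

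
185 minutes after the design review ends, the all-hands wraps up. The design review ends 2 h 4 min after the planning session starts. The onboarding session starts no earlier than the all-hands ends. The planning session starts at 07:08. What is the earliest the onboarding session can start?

12:17

The design review ends at 07:08 + 124 min = 09:12.
The all-hands ends at 09:12 + 185 min = 12:17.
The onboarding session is bounded by the all-hands, so the earliest it can start is 12:17.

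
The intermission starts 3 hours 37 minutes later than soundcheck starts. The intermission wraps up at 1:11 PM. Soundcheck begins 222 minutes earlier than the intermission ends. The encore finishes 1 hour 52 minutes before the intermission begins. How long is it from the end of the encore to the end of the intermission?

1 hour 57 minutes

Soundcheck starts at 1:11 PM − 222 min = 9:29 AM.
The intermission starts at 9:29 AM + 217 min = 1:06 PM.
The encore ends at 1:06 PM − 112 min = 11:14 AM.
From 11:14 AM to 1:11 PM is 1 hour 57 minutes.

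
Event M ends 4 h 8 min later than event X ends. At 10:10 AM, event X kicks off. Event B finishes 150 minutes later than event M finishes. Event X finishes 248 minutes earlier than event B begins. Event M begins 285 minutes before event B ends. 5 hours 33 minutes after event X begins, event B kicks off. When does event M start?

Event B starts at 10:10 AM + 333 min = 3:43 PM.
Event X ends at 3:43 PM − 248 min = 11:35 AM.
Event M ends at 11:35 AM + 248 min = 3:43 PM.
Event B ends at 3:43 PM + 150 min = 6:13 PM.
Event M starts at 6:13 PM − 285 min = 1:28 PM.

1:28 PM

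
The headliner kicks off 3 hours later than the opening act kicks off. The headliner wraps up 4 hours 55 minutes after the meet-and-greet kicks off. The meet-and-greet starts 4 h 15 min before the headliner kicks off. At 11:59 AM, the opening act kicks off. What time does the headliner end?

3:39 PM

The headliner starts at 11:59 AM + 180 min = 2:59 PM.
The meet-and-greet starts at 2:59 PM − 255 min = 10:44 AM.
The headliner ends at 10:44 AM + 295 min = 3:39 PM.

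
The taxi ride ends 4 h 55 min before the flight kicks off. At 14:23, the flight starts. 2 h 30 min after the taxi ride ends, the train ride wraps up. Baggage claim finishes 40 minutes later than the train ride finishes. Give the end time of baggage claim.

12:38

The taxi ride ends at 14:23 − 295 min = 09:28.
The train ride ends at 09:28 + 150 min = 11:58.
Baggage claim ends at 11:58 + 40 min = 12:38.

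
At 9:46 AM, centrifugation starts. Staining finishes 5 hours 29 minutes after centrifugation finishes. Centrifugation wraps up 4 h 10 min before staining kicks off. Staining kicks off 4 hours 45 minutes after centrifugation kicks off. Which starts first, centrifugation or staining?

centrifugation

Staining starts at 9:46 AM + 285 min = 2:31 PM.
Centrifugation starts at 9:46 AM and staining starts at 2:31 PM, so centrifugation is first.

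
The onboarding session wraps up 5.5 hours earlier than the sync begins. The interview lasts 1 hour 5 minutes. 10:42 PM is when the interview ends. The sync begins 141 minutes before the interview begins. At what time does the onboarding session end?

1:46 PM

The interview starts at 10:42 PM − 65 min = 9:37 PM.
The sync starts at 9:37 PM − 141 min = 7:16 PM.
The onboarding session ends at 7:16 PM − 330 min = 1:46 PM.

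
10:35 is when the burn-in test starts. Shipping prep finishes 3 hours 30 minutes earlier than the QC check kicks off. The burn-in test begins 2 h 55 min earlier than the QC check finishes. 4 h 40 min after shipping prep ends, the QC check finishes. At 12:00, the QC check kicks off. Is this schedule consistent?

Shipping prep ends at 12:00 − 210 min = 08:30.
The QC check ends at 08:30 + 280 min = 13:10.
The burn-in test starts at 13:10 − 175 min = 10:15.
But the burn-in test is also said to start at 10:35 — a 20-minute conflict.

No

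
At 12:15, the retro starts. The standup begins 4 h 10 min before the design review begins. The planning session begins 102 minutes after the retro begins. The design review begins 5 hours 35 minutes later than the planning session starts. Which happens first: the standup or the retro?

the retro

The planning session starts at 12:15 + 102 min = 13:57.
The design review starts at 13:57 + 335 min = 19:32.
The standup starts at 19:32 − 250 min = 15:22.
The standup starts at 15:22 and the retro starts at 12:15, so the retro is first.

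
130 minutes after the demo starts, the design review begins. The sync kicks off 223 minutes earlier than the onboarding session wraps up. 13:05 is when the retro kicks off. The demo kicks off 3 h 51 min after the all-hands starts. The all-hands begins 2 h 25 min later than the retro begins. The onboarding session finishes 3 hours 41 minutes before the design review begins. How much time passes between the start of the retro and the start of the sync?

The all-hands starts at 13:05 + 145 min = 15:30.
The demo starts at 15:30 + 231 min = 19:21.
The design review starts at 19:21 + 130 min = 21:31.
The onboarding session ends at 21:31 − 221 min = 17:50.
The sync starts at 17:50 − 223 min = 14:07.
From 13:05 to 14:07 is 1 h 2 min.

1 h 2 min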